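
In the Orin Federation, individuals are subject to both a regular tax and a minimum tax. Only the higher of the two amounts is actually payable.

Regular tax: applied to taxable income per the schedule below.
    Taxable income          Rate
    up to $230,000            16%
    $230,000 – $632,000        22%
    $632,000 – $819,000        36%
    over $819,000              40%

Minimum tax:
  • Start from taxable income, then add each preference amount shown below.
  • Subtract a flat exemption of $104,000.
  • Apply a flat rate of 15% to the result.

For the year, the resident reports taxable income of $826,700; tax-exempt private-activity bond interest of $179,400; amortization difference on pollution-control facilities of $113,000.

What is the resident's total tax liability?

Regular tax:
  $230,000 × 16% = $36,800
  $402,000 × 22% = $88,440
  $187,000 × 36% = $67,320
  $7,700 × 40% = $3,080
  → $195,640

Minimum tax:
  Adjusted income: $826,700 + $179,400 + $113,000 = $1,119,100
  Less exemption $104,000 → base $1,015,100
  $1,015,100 × 15% = $152,265

$195,640 > $152,265, so the regular tax governs.

$195,640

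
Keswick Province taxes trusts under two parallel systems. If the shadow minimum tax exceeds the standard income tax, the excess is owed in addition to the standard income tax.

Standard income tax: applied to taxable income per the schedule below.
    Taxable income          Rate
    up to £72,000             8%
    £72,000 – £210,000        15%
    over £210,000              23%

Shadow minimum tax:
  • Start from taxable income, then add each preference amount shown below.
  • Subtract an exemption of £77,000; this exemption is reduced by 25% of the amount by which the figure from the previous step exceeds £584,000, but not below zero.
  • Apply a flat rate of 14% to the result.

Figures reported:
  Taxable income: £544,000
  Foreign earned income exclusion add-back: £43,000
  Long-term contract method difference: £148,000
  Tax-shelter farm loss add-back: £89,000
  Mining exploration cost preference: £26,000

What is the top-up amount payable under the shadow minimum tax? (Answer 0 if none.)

Standard income tax:
  £72,000 × 8% = £5,760
  £138,000 × 15% = £20,700
  £334,000 × 23% = £76,820
  → £103,280

Shadow minimum tax:
  Adjusted income: £544,000 + £43,000 + £148,000 + £89,000 + £26,000 = £850,000
  Exemption: £77,000 − 25% × (£850,000 − £584,000) = £77,000 − £66,500 = £10,500
  Base: £850,000 − £10,500 = £839,500
  £839,500 × 14% = £117,530

Excess of shadow minimum tax over standard income tax: £117,530 − £103,280 = £14,250.

£14,250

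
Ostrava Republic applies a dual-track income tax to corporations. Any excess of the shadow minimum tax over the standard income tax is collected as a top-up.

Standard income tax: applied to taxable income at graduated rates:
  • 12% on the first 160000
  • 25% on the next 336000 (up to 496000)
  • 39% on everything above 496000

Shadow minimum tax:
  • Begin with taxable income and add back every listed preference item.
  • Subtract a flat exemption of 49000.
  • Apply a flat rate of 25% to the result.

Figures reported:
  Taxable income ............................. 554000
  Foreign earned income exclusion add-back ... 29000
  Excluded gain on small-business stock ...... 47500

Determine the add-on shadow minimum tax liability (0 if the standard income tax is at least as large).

19555

Standard income tax:
  160000 × 12% = 19200
  336000 × 25% = 84000
  58000 × 39% = 22620
  → 125820

Shadow minimum tax:
  Adjusted income: 554000 + 29000 + 47500 = 630500
  Less exemption 49000 → base 581500
  581500 × 25% = 145375

Excess of shadow minimum tax over standard income tax: 145375 − 125820 = 19555.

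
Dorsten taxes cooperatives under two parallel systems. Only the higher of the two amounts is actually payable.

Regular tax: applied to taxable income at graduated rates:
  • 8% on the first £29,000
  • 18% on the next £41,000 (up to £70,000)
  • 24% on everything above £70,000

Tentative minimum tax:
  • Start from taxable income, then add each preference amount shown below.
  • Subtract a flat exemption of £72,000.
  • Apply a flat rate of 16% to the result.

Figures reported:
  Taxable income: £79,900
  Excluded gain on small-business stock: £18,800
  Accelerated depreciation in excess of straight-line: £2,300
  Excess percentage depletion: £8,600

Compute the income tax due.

£12,076

Regular tax:
  £29,000 × 8% = £2,320
  £41,000 × 18% = £7,380
  £9,900 × 24% = £2,376
  → £12,076

Tentative minimum tax:
  Adjusted income: £79,900 + £18,800 + £2,300 + £8,600 = £109,600
  Less exemption £72,000 → base £37,600
  £37,600 × 16% = £6,016

£12,076 > £6,016, so the regular tax governs.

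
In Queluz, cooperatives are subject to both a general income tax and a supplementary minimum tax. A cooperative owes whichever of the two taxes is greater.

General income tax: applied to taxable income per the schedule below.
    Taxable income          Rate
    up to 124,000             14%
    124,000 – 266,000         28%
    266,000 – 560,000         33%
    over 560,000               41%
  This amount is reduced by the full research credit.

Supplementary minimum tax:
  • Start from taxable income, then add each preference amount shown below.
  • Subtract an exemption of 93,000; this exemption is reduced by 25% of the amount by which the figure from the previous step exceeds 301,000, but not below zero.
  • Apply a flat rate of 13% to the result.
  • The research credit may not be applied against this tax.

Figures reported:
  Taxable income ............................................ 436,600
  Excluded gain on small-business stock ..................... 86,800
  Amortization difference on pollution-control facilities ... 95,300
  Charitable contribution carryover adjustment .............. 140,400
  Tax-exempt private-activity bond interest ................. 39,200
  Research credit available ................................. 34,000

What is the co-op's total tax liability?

General income tax:
  124,000 × 14% = 17,360
  142,000 × 28% = 39,760
  170,600 × 33% = 56,298
  → 113,418
  Less research credit 34,000 → 79,418

Supplementary minimum tax:
  Adjusted income: 436,600 + 86,800 + 95,300 + 140,400 + 39,200 = 798,300
  Exemption: 25% × (798,300 − 301,000) = 124,325 ≥ 93,000, so the exemption is fully phased out
  Base: 798,300 − 0 = 798,300
  798,300 × 13% = 103,779

103,779 > 79,418, so the supplementary minimum tax is the binding amount.

103,779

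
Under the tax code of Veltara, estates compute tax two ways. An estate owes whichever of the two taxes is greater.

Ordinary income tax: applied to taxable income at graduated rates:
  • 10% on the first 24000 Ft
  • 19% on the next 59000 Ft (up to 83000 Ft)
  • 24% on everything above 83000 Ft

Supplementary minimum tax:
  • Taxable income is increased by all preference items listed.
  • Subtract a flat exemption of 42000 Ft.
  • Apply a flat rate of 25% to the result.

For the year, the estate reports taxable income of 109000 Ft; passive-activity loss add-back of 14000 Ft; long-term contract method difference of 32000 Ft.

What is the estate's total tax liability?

Ordinary income tax:
  24000 Ft × 10% = 2400 Ft
  59000 Ft × 19% = 11210 Ft
  26000 Ft × 24% = 6240 Ft
  → 19850 Ft

Supplementary minimum tax:
  Adjusted income: 109000 Ft + 14000 Ft + 32000 Ft = 155000 Ft
  Less exemption 42000 Ft → base 113000 Ft
  113000 Ft × 25% = 28250 Ft

28250 Ft > 19850 Ft, so the supplementary minimum tax is the binding amount.

28250 Ft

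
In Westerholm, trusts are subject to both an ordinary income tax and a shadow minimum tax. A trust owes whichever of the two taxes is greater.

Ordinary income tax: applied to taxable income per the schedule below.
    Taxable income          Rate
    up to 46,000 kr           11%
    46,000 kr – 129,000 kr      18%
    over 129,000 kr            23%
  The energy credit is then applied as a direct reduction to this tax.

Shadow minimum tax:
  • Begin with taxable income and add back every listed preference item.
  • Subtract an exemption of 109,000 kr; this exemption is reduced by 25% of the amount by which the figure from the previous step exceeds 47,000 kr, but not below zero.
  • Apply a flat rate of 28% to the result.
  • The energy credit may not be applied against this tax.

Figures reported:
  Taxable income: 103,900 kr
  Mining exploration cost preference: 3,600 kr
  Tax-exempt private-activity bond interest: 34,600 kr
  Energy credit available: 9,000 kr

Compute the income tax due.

Ordinary income tax:
  46,000 kr × 11% = 5,060 kr
  57,900 kr × 18% = 10,422 kr
  → 15,482 kr
  Less energy credit 9,000 kr → 6,482 kr

Shadow minimum tax:
  Adjusted income: 103,900 kr + 3,600 kr + 34,600 kr = 142,100 kr
  Exemption: 109,000 kr − 25% × (142,100 kr − 47,000 kr) = 109,000 kr − 23,775 kr = 85,225 kr
  Base: 142,100 kr − 85,225 kr = 56,875 kr
  56,875 kr × 28% = 15,925 kr

15,925 kr > 6,482 kr, so the shadow minimum tax is the binding amount.

15,925 kr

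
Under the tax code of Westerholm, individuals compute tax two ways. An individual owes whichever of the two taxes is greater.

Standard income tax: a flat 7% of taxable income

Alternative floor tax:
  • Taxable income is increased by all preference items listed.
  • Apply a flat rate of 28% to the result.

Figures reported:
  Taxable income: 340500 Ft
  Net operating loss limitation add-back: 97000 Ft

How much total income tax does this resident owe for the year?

122500 Ft

Standard income tax:
  340500 Ft × 7% = 23835 Ft

Alternative floor tax:
  Adjusted income: 340500 Ft + 97000 Ft = 437500 Ft
  437500 Ft × 28% = 122500 Ft

122500 Ft > 23835 Ft, so the alternative floor tax is the binding amount.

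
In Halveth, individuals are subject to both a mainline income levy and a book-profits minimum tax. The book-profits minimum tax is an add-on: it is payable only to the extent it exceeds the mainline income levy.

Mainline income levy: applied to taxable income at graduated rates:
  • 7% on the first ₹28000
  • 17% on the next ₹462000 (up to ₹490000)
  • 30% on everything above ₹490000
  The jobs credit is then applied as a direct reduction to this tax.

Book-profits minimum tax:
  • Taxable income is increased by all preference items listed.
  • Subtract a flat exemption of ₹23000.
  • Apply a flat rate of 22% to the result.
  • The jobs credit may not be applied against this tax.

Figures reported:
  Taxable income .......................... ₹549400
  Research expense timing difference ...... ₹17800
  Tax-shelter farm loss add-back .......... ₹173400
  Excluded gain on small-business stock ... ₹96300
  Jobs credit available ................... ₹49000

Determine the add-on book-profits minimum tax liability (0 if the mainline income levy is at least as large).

₹129738

Book-profits minimum tax:
  Adjusted income: ₹549400 + ₹17800 + ₹173400 + ₹96300 = ₹836900
  Less exemption ₹23000 → base ₹813900
  ₹813900 × 22% = ₹179058

Mainline income levy:
  ₹28000 × 7% = ₹1960
  ₹462000 × 17% = ₹78540
  ₹59400 × 30% = ₹17820
  → ₹98320
  Less jobs credit ₹49000 → ₹49320

Excess of book-profits minimum tax over mainline income levy: ₹179058 − ₹49320 = ₹129738.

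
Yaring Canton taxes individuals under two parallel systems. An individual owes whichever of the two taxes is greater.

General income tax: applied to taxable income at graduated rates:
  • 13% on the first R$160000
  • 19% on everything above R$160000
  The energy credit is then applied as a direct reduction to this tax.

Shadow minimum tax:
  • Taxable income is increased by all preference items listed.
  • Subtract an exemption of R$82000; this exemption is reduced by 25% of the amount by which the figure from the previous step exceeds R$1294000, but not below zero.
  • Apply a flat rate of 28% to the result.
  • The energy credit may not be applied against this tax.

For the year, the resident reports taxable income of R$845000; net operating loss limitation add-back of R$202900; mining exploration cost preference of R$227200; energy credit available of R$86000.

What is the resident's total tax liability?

R$334068

Shadow minimum tax:
  Adjusted income: R$845000 + R$202900 + R$227200 = R$1275100
  Exemption: R$1275100 ≤ R$1294000, so full R$82000 applies
  Base: R$1275100 − R$82000 = R$1193100
  R$1193100 × 28% = R$334068

General income tax:
  R$160000 × 13% = R$20800
  R$685000 × 19% = R$130150
  → R$150950
  Less energy credit R$86000 → R$64950

R$334068 > R$64950, so the shadow minimum tax is the binding amount.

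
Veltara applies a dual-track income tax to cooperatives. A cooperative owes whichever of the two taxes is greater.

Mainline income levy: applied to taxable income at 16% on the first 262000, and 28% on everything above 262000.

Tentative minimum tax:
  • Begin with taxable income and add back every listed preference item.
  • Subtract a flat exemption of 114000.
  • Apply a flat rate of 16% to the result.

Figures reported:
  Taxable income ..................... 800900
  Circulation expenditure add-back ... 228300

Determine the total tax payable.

192812

Tentative minimum tax:
  Adjusted income: 800900 + 228300 = 1029200
  Less exemption 114000 → base 915200
  915200 × 16% = 146432

Mainline income levy:
  262000 × 16% = 41920
  538900 × 28% = 150892
  → 192812

192812 > 146432, so the mainline income levy governs.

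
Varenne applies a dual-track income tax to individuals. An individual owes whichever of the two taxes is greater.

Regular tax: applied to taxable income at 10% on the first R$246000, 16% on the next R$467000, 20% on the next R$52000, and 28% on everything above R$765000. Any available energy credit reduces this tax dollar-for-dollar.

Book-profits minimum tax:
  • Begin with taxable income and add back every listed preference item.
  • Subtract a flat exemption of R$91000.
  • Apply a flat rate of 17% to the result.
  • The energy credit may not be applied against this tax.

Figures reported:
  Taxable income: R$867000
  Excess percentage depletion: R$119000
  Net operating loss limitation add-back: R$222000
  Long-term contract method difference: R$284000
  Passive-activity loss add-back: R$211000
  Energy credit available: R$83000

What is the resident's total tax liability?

Regular tax:
  R$246000 × 10% = R$24600
  R$467000 × 16% = R$74720
  R$52000 × 20% = R$10400
  R$102000 × 28% = R$28560
  → R$138280
  Less energy credit R$83000 → R$55280

Book-profits minimum tax:
  Adjusted income: R$867000 + R$119000 + R$222000 + R$284000 + R$211000 = R$1703000
  Less exemption R$91000 → base R$1612000
  R$1612000 × 17% = R$274040

R$274040 > R$55280, so the book-profits minimum tax is the binding amount.

R$274040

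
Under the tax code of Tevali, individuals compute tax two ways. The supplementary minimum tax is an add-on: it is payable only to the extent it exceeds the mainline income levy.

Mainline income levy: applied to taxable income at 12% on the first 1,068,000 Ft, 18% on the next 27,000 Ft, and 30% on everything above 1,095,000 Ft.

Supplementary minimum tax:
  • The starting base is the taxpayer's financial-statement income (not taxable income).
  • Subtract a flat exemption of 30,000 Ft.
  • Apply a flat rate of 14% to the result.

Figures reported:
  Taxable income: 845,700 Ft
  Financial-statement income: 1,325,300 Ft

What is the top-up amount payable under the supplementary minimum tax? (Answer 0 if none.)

Supplementary minimum tax:
  Base (financial-statement income): 1,325,300 Ft
  Less exemption 30,000 Ft → base 1,295,300 Ft
  1,295,300 Ft × 14% = 181,342 Ft

Mainline income levy:
  845,700 Ft × 12% = 101,484 Ft

Excess of supplementary minimum tax over mainline income levy: 181,342 Ft − 101,484 Ft = 79,858 Ft.

79,858 Ft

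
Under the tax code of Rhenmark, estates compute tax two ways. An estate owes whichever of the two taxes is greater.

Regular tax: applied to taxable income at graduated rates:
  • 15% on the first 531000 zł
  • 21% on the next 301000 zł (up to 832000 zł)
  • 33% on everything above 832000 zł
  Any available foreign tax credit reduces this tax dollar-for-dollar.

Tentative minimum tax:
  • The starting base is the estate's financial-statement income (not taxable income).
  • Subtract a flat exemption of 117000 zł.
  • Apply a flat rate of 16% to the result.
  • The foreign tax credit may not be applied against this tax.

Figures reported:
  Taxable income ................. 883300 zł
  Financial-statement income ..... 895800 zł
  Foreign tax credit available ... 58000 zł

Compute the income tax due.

Regular tax:
  531000 zł × 15% = 79650 zł
  301000 zł × 21% = 63210 zł
  51300 zł × 33% = 16929 zł
  → 159789 zł
  Less foreign tax credit 58000 zł → 101789 zł

Tentative minimum tax:
  Base (financial-statement income): 895800 zł
  Less exemption 117000 zł → base 778800 zł
  778800 zł × 16% = 124608 zł

124608 zł > 101789 zł, so the tentative minimum tax is the binding amount.

124608 zł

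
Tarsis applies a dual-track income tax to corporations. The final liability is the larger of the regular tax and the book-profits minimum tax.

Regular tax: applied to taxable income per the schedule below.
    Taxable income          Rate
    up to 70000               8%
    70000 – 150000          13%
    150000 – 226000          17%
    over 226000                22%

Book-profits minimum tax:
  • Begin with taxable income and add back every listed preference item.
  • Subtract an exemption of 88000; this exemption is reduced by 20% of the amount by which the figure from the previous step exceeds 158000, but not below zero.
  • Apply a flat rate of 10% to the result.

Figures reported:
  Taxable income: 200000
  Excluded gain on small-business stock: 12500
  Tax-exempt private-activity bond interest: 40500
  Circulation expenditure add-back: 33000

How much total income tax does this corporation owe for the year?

24500

Regular tax:
  70000 × 8% = 5600
  80000 × 13% = 10400
  50000 × 17% = 8500
  → 24500

Book-profits minimum tax:
  Adjusted income: 200000 + 12500 + 40500 + 33000 = 286000
  Exemption: 88000 − 20% × (286000 − 158000) = 88000 − 25600 = 62400
  Base: 286000 − 62400 = 223600
  223600 × 10% = 22360

24500 > 22360, so the regular tax governs.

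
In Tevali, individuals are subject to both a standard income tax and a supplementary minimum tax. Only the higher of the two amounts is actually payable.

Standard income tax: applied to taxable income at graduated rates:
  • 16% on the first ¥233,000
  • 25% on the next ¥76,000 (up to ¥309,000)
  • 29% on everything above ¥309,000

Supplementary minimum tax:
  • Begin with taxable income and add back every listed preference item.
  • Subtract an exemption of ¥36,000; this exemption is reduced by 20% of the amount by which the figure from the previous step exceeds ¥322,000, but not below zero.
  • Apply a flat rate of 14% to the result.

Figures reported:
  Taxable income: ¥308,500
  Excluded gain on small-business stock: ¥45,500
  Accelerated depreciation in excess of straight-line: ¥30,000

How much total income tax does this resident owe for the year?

Supplementary minimum tax:
  Adjusted income: ¥308,500 + ¥45,500 + ¥30,000 = ¥384,000
  Exemption: ¥36,000 − 20% × (¥384,000 − ¥322,000) = ¥36,000 − ¥12,400 = ¥23,600
  Base: ¥384,000 − ¥23,600 = ¥360,400
  ¥360,400 × 14% = ¥50,456

Standard income tax:
  ¥233,000 × 16% = ¥37,280
  ¥75,500 × 25% = ¥18,875
  → ¥56,155

¥56,155 > ¥50,456, so the standard income tax governs.

¥56,155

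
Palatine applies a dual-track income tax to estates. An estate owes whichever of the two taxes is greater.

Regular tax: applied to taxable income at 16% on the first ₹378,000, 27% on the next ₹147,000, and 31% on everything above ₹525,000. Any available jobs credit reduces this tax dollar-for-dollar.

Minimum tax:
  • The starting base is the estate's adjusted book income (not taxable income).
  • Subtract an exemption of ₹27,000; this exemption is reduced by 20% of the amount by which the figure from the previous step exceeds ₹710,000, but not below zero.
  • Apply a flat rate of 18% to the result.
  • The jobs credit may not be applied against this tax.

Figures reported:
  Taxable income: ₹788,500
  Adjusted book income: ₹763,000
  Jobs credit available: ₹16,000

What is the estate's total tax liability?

₹165,855

Regular tax:
  ₹378,000 × 16% = ₹60,480
  ₹147,000 × 27% = ₹39,690
  ₹263,500 × 31% = ₹81,685
  → ₹181,855
  Less jobs credit ₹16,000 → ₹165,855

Minimum tax:
  Base (adjusted book income): ₹763,000
  Exemption: ₹27,000 − 20% × (₹763,000 − ₹710,000) = ₹27,000 − ₹10,600 = ₹16,400
  Base: ₹763,000 − ₹16,400 = ₹746,600
  ₹746,600 × 18% = ₹134,388

₹165,855 > ₹134,388, so the regular tax governs.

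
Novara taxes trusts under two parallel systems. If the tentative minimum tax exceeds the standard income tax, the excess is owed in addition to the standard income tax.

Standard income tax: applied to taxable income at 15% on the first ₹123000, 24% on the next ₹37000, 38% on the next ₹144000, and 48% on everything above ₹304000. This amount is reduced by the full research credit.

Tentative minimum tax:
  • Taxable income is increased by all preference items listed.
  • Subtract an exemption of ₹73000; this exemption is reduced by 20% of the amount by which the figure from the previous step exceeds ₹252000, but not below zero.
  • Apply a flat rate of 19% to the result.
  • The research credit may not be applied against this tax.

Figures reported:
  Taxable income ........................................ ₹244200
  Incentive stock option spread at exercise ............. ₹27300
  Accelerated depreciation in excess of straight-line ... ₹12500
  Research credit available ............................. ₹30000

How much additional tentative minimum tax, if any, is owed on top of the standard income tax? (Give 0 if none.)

₹11980

Standard income tax:
  ₹123000 × 15% = ₹18450
  ₹37000 × 24% = ₹8880
  ₹84200 × 38% = ₹31996
  → ₹59326
  Less research credit ₹30000 → ₹29326

Tentative minimum tax:
  Adjusted income: ₹244200 + ₹27300 + ₹12500 = ₹284000
  Exemption: ₹73000 − 20% × (₹284000 − ₹252000) = ₹73000 − ₹6400 = ₹66600
  Base: ₹284000 − ₹66600 = ₹217400
  ₹217400 × 19% = ₹41306

Excess of tentative minimum tax over standard income tax: ₹41306 − ₹29326 = ₹11980.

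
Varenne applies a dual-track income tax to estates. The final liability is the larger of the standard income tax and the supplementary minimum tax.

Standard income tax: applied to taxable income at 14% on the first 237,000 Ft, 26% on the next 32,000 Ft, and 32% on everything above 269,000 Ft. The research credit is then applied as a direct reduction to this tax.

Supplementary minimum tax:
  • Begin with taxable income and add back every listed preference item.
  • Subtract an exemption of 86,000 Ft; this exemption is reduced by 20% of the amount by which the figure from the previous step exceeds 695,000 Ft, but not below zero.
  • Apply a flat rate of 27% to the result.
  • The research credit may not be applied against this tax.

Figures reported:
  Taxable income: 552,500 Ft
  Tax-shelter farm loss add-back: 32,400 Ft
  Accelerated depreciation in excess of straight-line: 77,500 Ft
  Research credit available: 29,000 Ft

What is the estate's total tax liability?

Standard income tax:
  237,000 Ft × 14% = 33,180 Ft
  32,000 Ft × 26% = 8,320 Ft
  283,500 Ft × 32% = 90,720 Ft
  → 132,220 Ft
  Less research credit 29,000 Ft → 103,220 Ft

Supplementary minimum tax:
  Adjusted income: 552,500 Ft + 32,400 Ft + 77,500 Ft = 662,400 Ft
  Exemption: 662,400 Ft ≤ 695,000 Ft, so full 86,000 Ft applies
  Base: 662,400 Ft − 86,000 Ft = 576,400 Ft
  576,400 Ft × 27% = 155,628 Ft

155,628 Ft > 103,220 Ft, so the supplementary minimum tax is the binding amount.

155,628 Ft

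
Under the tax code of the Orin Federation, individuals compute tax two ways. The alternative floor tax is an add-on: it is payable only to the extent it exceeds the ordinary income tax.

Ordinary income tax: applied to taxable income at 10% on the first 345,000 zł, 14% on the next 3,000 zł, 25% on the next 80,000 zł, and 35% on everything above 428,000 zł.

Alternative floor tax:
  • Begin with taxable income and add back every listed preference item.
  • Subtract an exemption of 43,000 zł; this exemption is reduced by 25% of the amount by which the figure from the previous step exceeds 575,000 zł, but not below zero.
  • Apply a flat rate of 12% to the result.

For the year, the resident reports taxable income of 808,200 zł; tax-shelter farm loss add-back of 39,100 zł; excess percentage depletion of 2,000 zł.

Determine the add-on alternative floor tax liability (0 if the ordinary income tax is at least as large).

0 zł

Alternative floor tax:
  Adjusted income: 808,200 zł + 39,100 zł + 2,000 zł = 849,300 zł
  Exemption: 25% × (849,300 zł − 575,000 zł) = 68,575 zł ≥ 43,000 zł, so the exemption is fully phased out
  Base: 849,300 zł − 0 zł = 849,300 zł
  849,300 zł × 12% = 101,916 zł

Ordinary income tax:
  345,000 zł × 10% = 34,500 zł
  3,000 zł × 14% = 420 zł
  80,000 zł × 25% = 20,000 zł
  380,200 zł × 35% = 133,070 zł
  → 187,990 zł

101,916 zł ≤ 187,990 zł, so no add-on is due.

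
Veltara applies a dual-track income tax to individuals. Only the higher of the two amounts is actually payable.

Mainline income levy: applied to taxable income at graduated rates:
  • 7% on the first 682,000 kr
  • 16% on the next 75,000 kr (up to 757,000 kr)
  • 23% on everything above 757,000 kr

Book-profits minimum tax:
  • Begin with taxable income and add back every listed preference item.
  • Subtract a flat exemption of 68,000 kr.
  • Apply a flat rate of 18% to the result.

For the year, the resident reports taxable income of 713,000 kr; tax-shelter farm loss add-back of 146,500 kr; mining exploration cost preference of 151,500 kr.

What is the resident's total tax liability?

Book-profits minimum tax:
  Adjusted income: 713,000 kr + 146,500 kr + 151,500 kr = 1,011,000 kr
  Less exemption 68,000 kr → base 943,000 kr
  943,000 kr × 18% = 169,740 kr

Mainline income levy:
  682,000 kr × 7% = 47,740 kr
  31,000 kr × 16% = 4,960 kr
  → 52,700 kr

169,740 kr > 52,700 kr, so the book-profits minimum tax is the binding amount.

169,740 kr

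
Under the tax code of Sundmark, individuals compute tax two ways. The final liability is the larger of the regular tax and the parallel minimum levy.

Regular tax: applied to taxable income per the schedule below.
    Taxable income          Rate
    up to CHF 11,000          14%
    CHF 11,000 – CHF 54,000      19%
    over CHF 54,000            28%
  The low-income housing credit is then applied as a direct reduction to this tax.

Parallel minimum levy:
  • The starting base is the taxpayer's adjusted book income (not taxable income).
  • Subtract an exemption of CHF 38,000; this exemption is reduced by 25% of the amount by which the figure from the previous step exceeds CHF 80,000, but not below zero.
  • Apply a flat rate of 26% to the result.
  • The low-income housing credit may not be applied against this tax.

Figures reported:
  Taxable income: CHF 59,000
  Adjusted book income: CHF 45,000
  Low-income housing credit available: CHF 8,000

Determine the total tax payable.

Parallel minimum levy:
  Base (adjusted book income): CHF 45,000
  Exemption: CHF 45,000 ≤ CHF 80,000, so full CHF 38,000 applies
  Base: CHF 45,000 − CHF 38,000 = CHF 7,000
  CHF 7,000 × 26% = CHF 1,820

Regular tax:
  CHF 11,000 × 14% = CHF 1,540
  CHF 43,000 × 19% = CHF 8,170
  CHF 5,000 × 28% = CHF 1,400
  → CHF 11,110
  Less low-income housing credit CHF 8,000 → CHF 3,110

CHF 3,110 > CHF 1,820, so the regular tax governs.

CHF 3,110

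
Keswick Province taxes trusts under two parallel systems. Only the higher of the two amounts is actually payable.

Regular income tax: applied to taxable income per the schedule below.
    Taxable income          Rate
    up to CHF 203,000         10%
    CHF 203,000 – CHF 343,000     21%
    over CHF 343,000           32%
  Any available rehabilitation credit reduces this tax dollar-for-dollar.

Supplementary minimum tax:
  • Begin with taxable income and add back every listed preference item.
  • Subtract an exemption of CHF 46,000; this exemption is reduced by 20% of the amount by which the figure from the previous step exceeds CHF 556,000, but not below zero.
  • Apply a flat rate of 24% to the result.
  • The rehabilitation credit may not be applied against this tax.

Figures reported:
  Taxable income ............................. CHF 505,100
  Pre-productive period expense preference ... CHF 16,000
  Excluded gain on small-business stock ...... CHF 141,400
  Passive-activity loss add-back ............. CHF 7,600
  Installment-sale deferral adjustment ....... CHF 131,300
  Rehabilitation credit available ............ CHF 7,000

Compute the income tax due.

Supplementary minimum tax:
  Adjusted income: CHF 505,100 + CHF 16,000 + CHF 141,400 + CHF 7,600 + CHF 131,300 = CHF 801,400
  Exemption: 20% × (CHF 801,400 − CHF 556,000) = CHF 49,080 ≥ CHF 46,000, so the exemption is fully phased out
  Base: CHF 801,400 − CHF 0 = CHF 801,400
  CHF 801,400 × 24% = CHF 192,336

Regular income tax:
  CHF 203,000 × 10% = CHF 20,300
  CHF 140,000 × 21% = CHF 29,400
  CHF 162,100 × 32% = CHF 51,872
  → CHF 101,572
  Less rehabilitation credit CHF 7,000 → CHF 94,572

CHF 192,336 > CHF 94,572, so the supplementary minimum tax is the binding amount.

CHF 192,336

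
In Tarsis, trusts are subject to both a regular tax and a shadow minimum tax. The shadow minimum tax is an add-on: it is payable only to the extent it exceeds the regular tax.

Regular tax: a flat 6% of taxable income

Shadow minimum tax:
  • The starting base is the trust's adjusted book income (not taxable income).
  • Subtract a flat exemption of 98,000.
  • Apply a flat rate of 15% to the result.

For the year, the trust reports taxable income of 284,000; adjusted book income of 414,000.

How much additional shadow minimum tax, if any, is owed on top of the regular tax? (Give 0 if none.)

Shadow minimum tax:
  Base (adjusted book income): 414,000
  Less exemption 98,000 → base 316,000
  316,000 × 15% = 47,400

Regular tax:
  284,000 × 6% = 17,040

Excess of shadow minimum tax over regular tax: 47,400 − 17,040 = 30,360.

30,360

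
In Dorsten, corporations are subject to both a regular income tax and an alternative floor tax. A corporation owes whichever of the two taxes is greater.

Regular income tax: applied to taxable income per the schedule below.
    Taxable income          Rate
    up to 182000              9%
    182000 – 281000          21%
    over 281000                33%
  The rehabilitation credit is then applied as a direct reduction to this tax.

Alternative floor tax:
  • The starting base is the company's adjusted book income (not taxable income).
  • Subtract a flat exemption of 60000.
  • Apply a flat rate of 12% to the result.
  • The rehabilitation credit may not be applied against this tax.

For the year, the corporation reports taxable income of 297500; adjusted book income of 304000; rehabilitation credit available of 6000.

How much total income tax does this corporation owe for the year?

Regular income tax:
  182000 × 9% = 16380
  99000 × 21% = 20790
  16500 × 33% = 5445
  → 42615
  Less rehabilitation credit 6000 → 36615

Alternative floor tax:
  Base (adjusted book income): 304000
  Less exemption 60000 → base 244000
  244000 × 12% = 29280

36615 > 29280, so the regular income tax governs.

36615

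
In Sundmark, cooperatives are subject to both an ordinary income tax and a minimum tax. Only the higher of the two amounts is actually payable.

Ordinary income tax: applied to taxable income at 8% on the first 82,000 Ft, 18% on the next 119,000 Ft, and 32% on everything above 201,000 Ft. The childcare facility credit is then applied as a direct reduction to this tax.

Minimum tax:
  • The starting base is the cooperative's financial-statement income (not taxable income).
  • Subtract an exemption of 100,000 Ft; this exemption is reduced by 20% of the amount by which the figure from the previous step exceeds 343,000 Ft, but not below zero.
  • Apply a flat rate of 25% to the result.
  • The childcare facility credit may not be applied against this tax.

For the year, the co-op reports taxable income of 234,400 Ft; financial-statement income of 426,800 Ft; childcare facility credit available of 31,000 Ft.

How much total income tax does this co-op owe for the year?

85,890 Ft

Minimum tax:
  Base (financial-statement income): 426,800 Ft
  Exemption: 100,000 Ft − 20% × (426,800 Ft − 343,000 Ft) = 100,000 Ft − 16,760 Ft = 83,240 Ft
  Base: 426,800 Ft − 83,240 Ft = 343,560 Ft
  343,560 Ft × 25% = 85,890 Ft

Ordinary income tax:
  82,000 Ft × 8% = 6,560 Ft
  119,000 Ft × 18% = 21,420 Ft
  33,400 Ft × 32% = 10,688 Ft
  → 38,668 Ft
  Less childcare facility credit 31,000 Ft → 7,668 Ft

85,890 Ft > 7,668 Ft, so the minimum tax is the binding amount.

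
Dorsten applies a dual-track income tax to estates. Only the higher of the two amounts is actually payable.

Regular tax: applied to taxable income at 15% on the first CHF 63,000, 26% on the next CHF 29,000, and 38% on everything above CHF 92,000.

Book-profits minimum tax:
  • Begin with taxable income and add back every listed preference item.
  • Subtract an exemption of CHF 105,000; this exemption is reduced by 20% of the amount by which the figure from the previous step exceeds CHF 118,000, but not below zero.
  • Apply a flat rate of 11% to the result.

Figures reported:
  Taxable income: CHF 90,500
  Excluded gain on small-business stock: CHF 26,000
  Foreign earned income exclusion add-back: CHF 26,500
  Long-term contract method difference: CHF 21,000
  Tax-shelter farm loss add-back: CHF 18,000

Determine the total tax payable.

Book-profits minimum tax:
  Adjusted income: CHF 90,500 + CHF 26,000 + CHF 26,500 + CHF 21,000 + CHF 18,000 = CHF 182,000
  Exemption: CHF 105,000 − 20% × (CHF 182,000 − CHF 118,000) = CHF 105,000 − CHF 12,800 = CHF 92,200
  Base: CHF 182,000 − CHF 92,200 = CHF 89,800
  CHF 89,800 × 11% = CHF 9,878

Regular tax:
  CHF 63,000 × 15% = CHF 9,450
  CHF 27,500 × 26% = CHF 7,150
  → CHF 16,600

CHF 16,600 > CHF 9,878, so the regular tax governs.

CHF 16,600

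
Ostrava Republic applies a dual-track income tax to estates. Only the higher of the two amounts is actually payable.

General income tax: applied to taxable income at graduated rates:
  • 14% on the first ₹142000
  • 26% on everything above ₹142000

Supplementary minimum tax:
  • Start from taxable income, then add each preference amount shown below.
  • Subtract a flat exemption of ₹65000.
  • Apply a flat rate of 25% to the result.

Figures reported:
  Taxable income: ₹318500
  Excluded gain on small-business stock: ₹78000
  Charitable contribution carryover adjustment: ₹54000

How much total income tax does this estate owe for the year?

₹96375

General income tax:
  ₹142000 × 14% = ₹19880
  ₹176500 × 26% = ₹45890
  → ₹65770

Supplementary minimum tax:
  Adjusted income: ₹318500 + ₹78000 + ₹54000 = ₹450500
  Less exemption ₹65000 → base ₹385500
  ₹385500 × 25% = ₹96375

₹96375 > ₹65770, so the supplementary minimum tax is the binding amount.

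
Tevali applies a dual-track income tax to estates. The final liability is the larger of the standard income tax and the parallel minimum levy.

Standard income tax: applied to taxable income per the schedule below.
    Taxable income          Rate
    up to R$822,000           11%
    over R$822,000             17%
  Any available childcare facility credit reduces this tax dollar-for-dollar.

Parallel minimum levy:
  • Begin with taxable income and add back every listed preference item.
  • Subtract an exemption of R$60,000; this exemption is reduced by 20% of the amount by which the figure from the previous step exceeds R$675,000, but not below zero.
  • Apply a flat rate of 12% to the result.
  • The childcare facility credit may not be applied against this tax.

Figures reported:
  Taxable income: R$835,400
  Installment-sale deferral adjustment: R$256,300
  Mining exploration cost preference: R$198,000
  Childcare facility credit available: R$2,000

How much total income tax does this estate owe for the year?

Standard income tax:
  R$822,000 × 11% = R$90,420
  R$13,400 × 17% = R$2,278
  → R$92,698
  Less childcare facility credit R$2,000 → R$90,698

Parallel minimum levy:
  Adjusted income: R$835,400 + R$256,300 + R$198,000 = R$1,289,700
  Exemption: 20% × (R$1,289,700 − R$675,000) = R$122,940 ≥ R$60,000, so the exemption is fully phased out
  Base: R$1,289,700 − R$0 = R$1,289,700
  R$1,289,700 × 12% = R$154,764

R$154,764 > R$90,698, so the parallel minimum levy is the binding amount.

R$154,764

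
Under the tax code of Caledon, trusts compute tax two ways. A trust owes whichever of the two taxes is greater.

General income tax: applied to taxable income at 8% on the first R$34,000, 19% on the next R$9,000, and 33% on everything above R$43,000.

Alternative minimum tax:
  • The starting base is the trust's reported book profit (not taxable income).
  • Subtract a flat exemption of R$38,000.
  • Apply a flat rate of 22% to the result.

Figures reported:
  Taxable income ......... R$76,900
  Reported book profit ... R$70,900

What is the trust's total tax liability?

R$15,617

Alternative minimum tax:
  Base (reported book profit): R$70,900
  Less exemption R$38,000 → base R$32,900
  R$32,900 × 22% = R$7,238

General income tax:
  R$34,000 × 8% = R$2,720
  R$9,000 × 19% = R$1,710
  R$33,900 × 33% = R$11,187
  → R$15,617

R$15,617 > R$7,238, so the general income tax governs.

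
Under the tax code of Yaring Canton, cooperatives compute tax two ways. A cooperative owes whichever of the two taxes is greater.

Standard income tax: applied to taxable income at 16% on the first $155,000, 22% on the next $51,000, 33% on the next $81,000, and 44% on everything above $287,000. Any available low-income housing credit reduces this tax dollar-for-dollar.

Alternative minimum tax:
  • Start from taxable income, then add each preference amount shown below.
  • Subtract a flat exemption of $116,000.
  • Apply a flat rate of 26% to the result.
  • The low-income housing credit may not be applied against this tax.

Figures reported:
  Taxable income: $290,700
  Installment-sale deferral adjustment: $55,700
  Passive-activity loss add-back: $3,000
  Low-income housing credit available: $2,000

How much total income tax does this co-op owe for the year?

$62,378

Alternative minimum tax:
  Adjusted income: $290,700 + $55,700 + $3,000 = $349,400
  Less exemption $116,000 → base $233,400
  $233,400 × 26% = $60,684

Standard income tax:
  $155,000 × 16% = $24,800
  $51,000 × 22% = $11,220
  $81,000 × 33% = $26,730
  $3,700 × 44% = $1,628
  → $64,378
  Less low-income housing credit $2,000 → $62,378

$62,378 > $60,684, so the standard income tax governs.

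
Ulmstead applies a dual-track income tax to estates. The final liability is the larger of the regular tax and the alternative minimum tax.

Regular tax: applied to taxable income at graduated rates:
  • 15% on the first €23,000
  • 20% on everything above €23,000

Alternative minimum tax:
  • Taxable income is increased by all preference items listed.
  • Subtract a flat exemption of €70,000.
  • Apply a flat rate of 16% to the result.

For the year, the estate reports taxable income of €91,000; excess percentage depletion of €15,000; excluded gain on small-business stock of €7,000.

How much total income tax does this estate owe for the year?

Regular tax:
  €23,000 × 15% = €3,450
  €68,000 × 20% = €13,600
  → €17,050

Alternative minimum tax:
  Adjusted income: €91,000 + €15,000 + €7,000 = €113,000
  Less exemption €70,000 → base €43,000
  €43,000 × 16% = €6,880

€17,050 > €6,880, so the regular tax governs.

€17,050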